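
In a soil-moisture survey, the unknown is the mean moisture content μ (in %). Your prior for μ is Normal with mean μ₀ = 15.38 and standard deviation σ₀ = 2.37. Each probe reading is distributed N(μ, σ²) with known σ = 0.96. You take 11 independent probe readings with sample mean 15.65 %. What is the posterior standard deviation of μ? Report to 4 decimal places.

For Normal data with known variance σ², a Normal(μ₀, σ₀²) prior on μ is conjugate. Posterior precision = 1/σ₀² + n/σ²; posterior mean is the precision-weighted average of μ₀ and x̄.
σ₀² = 2.37² = 5.6169, σ² = 0.96² = 0.9216; σ² + n·σ₀² = 0.9216 + 11·5.6169 = 62.7075.
Posterior precision = 1/σ₀² + n/σ² = 1/5.6169 + 11/0.9216 = (σ² + n·σ₀²)/(σ₀²σ²) = 62.7075/(5.6169·0.9216); posterior variance σₙ² = σ₀²σ²/(σ² + n·σ₀²) = 5.6169·0.9216/62.7075 = 0.082550.
Posterior SD = √σₙ² = √(5.6169·0.9216/62.7075) = 0.2873.

0.2873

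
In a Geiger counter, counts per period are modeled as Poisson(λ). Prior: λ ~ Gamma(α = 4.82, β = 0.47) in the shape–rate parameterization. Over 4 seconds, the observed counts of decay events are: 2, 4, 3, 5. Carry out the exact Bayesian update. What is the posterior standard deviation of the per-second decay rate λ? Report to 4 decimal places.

With a Gamma(shape α, rate β) prior, the Poisson likelihood is conjugate: the posterior is Gamma(α + ΣXᵢ, β + n).
Sum of counts S = 14 over n = 4 seconds.
Posterior: Gamma(α+S, β+n) = Gamma(4.82+14, 0.47+4) = Gamma(18.82, 4.47).
SD = √α/β = √18.82/4.47 = 0.9705.

0.9705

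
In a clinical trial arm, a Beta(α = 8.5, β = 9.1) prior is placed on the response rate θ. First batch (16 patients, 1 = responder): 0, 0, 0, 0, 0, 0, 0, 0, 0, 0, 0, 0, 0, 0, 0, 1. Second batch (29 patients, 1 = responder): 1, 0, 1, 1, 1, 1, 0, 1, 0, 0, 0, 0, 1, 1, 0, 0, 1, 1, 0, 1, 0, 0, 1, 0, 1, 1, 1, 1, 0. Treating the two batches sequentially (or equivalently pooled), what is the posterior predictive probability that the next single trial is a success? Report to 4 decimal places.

0.4073

The Beta prior is conjugate to a Binomial/Bernoulli likelihood; the update adds successes to α and failures to β.
After batch 1: Beta(8.5+1, 9.1+15) = Beta(9.5, 24.1).
After batch 2: Beta(9.5+16, 24.1+13) = Beta(25.5, 37.1).
For a single future Bernoulli trial, P(success | data) = α/(α+β) = 0.4073.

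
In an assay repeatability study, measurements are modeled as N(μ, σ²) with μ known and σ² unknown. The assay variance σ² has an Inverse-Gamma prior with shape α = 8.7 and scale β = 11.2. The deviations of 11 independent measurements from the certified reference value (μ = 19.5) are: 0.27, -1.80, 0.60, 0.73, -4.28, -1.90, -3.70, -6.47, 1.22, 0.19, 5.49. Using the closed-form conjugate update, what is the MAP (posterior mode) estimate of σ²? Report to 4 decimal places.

4.4655

With known mean μ and an Inverse-Gamma(α, β) prior on σ², the Normal likelihood is conjugate: posterior is Inv-Gamma(α + n/2, β + Σ(xᵢ−μ)²/2).
Σ(xᵢ−μ)² = (0.27)² + (-1.80)² + (0.60)² + (0.73)² + (-4.28)² + (-1.90)² + (-3.70)² + (-6.47)² + (1.22)² + (0.19)² + (5.49)² = 113.3497.
Posterior: Inv-Gamma(8.7 + 11/2, 11.2 + 113.3497/2) = Inv-Gamma(14.20, 67.87485).
Mode = β/(α+1) = 67.87485/15.20 = 4.4655.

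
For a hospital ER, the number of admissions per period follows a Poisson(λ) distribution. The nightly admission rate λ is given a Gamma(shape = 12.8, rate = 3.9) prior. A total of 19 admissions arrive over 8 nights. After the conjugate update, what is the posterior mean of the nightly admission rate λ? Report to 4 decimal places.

2.6723

With a Gamma(shape α, rate β) prior, the Poisson likelihood is conjugate: the posterior is Gamma(α + ΣXᵢ, β + n).
Posterior: Gamma(α+S, β+n) = Gamma(12.8+19, 3.9+8) = Gamma(31.8, 11.9).
Posterior mean = α/β = 31.8/11.9 = 2.6723.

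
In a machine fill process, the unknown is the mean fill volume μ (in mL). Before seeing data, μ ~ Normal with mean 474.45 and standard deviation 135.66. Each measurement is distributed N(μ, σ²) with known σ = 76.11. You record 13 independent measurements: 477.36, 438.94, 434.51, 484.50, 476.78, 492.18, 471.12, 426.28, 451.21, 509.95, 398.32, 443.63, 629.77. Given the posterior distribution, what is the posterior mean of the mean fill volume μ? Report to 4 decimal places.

For Normal data with known variance σ², a Normal(μ₀, σ₀²) prior on μ is conjugate. Posterior precision = 1/σ₀² + n/σ²; posterior mean is the precision-weighted average of μ₀ and x̄.
Σxᵢ = 477.36 + 438.94 + 434.51 + 484.50 + 476.78 + 492.18 + 471.12 + 426.28 + 451.21 + 509.95 + 398.32 + 443.63 + 629.77 = 6134.55, so n·x̄ = 6134.55.
σ₀² = 135.66² = 18403.6356, σ² = 76.11² = 5792.7321; σ² + n·σ₀² = 5792.7321 + 13·18403.6356 = 245039.9949.
Posterior mean = (μ₀/σ₀² + n·x̄/σ²)/(1/σ₀² + n/σ²) = (σ²·μ₀ + σ₀²·n·x̄)/(σ² + n·σ₀²) = (5792.7321·474.45 + 18403.6356·6134.55)/245039.9949 = 115646384.514825/245039.9949 = 471.9490.

471.9490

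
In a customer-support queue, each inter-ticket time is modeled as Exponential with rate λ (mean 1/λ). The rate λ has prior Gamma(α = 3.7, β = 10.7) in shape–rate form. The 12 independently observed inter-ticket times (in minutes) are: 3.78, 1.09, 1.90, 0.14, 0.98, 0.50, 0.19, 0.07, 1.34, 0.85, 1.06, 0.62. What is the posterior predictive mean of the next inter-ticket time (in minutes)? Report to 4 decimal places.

1.5796

With a Gamma(shape α, rate β) prior on the exponential rate λ, the posterior after n observations with total T = Σxᵢ is Gamma(α+n, β+T).
Sum of observations T = 12.52 minutes; n = 12.
Posterior: Gamma(3.7+12, 10.7+12.52) = Gamma(15.7, 23.22).
The predictive distribution for the next observation is Lomax; its mean is β/(α−1) = 23.22/14.7 = 1.5796.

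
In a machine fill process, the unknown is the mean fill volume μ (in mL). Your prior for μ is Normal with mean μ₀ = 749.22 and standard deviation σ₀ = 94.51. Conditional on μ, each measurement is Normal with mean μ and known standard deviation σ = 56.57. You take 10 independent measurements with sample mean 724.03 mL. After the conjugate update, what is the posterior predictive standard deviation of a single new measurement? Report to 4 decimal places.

59.2378

For Normal data with known variance σ², a Normal(μ₀, σ₀²) prior on μ is conjugate. Posterior precision = 1/σ₀² + n/σ²; posterior mean is the precision-weighted average of μ₀ and x̄.
σ₀² = 94.51² = 8932.1401, σ² = 56.57² = 3200.1649; σ² + n·σ₀² = 3200.1649 + 10·8932.1401 = 92521.5659.
Posterior precision = 1/σ₀² + n/σ² = 1/8932.1401 + 10/3200.1649 = (σ² + n·σ₀²)/(σ₀²σ²) = 92521.5659/(8932.1401·3200.1649); posterior variance σₙ² = σ₀²σ²/(σ² + n·σ₀²) = 8932.1401·3200.1649/92521.5659 = 308.947659.
Predictive variance for one new observation = σₙ² + σ² = 8932.1401·3200.1649/92521.5659 + 3200.1649 = σ²·(σ₀² + 92521.5659)/92521.5659 = 3200.1649·101453.706/92521.5659 = 3509.112559; SD = √(3200.1649·101453.706/92521.5659) = 59.2378.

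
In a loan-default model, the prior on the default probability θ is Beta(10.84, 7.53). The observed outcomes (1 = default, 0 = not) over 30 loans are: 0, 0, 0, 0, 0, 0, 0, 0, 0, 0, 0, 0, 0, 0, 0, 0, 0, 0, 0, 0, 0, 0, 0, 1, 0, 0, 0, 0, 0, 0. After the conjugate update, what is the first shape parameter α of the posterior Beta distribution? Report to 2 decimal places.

The Beta prior is conjugate to a Binomial/Bernoulli likelihood; the update adds successes to α and failures to β.
Posterior: Beta(α+k, β+n−k) = Beta(10.84+1, 7.53+29) = Beta(11.84, 36.53).
Posterior α = 11.84.

11.84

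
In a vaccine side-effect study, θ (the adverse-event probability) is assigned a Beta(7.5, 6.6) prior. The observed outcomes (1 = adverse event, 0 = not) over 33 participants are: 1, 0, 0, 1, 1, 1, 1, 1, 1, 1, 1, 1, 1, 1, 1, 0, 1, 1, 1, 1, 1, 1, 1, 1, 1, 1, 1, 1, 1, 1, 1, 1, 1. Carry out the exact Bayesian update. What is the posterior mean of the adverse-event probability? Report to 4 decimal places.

0.7962

The Beta prior is conjugate to a Binomial/Bernoulli likelihood; the update adds successes to α and failures to β.
Posterior: Beta(α+k, β+n−k) = Beta(7.5+30, 6.6+3) = Beta(37.5, 9.6).
Posterior mean = α/(α+β) = 37.5/47.1 = 0.7962.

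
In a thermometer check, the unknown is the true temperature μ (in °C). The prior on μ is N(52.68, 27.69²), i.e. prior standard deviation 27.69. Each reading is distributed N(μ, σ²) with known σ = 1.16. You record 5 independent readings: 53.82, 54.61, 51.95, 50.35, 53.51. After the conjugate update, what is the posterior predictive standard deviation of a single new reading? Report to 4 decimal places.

For Normal data with known variance σ², a Normal(μ₀, σ₀²) prior on μ is conjugate. Posterior precision = 1/σ₀² + n/σ²; posterior mean is the precision-weighted average of μ₀ and x̄.
σ₀² = 27.69² = 766.7361, σ² = 1.16² = 1.3456; σ² + n·σ₀² = 1.3456 + 5·766.7361 = 3835.0261.
Posterior precision = 1/σ₀² + n/σ² = 1/766.7361 + 5/1.3456 = (σ² + n·σ₀²)/(σ₀²σ²) = 3835.0261/(766.7361·1.3456); posterior variance σₙ² = σ₀²σ²/(σ² + n·σ₀²) = 766.7361·1.3456/3835.0261 = 0.269026.
Predictive variance for one new observation = σₙ² + σ² = 766.7361·1.3456/3835.0261 + 1.3456 = σ²·(σ₀² + 3835.0261)/3835.0261 = 1.3456·4601.7622/3835.0261 = 1.614626; SD = √(1.3456·4601.7622/3835.0261) = 1.2707.

1.2707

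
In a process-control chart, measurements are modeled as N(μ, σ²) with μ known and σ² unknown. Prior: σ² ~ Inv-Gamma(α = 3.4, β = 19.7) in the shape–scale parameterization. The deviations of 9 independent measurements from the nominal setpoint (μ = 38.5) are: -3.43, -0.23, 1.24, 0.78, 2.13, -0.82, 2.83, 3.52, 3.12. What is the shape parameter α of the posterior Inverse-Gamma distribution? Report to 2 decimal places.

With known mean μ and an Inverse-Gamma(α, β) prior on σ², the Normal likelihood is conjugate: posterior is Inv-Gamma(α + n/2, β + Σ(xᵢ−μ)²/2).
Σ(xᵢ−μ)² = (-3.43)² + (-0.23)² + (1.24)² + (0.78)² + (2.13)² + (-0.82)² + (2.83)² + (3.52)² + (3.12)² = 49.3068.
Posterior: Inv-Gamma(3.4 + 9/2, 19.7 + 49.3068/2) = Inv-Gamma(7.90, 44.35340).
Posterior α = 7.90.

7.90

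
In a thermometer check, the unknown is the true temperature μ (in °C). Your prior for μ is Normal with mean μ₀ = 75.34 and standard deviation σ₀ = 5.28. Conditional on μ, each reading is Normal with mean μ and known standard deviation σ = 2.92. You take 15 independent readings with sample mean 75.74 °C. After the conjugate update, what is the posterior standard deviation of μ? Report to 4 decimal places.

For Normal data with known variance σ², a Normal(μ₀, σ₀²) prior on μ is conjugate. Posterior precision = 1/σ₀² + n/σ²; posterior mean is the precision-weighted average of μ₀ and x̄.
σ₀² = 5.28² = 27.8784, σ² = 2.92² = 8.5264; σ² + n·σ₀² = 8.5264 + 15·27.8784 = 426.7024.
Posterior precision = 1/σ₀² + n/σ² = 1/27.8784 + 15/8.5264 = (σ² + n·σ₀²)/(σ₀²σ²) = 426.7024/(27.8784·8.5264); posterior variance σₙ² = σ₀²σ²/(σ² + n·σ₀²) = 27.8784·8.5264/426.7024 = 0.557068.
Posterior SD = √σₙ² = √(27.8784·8.5264/426.7024) = 0.7464.

0.7464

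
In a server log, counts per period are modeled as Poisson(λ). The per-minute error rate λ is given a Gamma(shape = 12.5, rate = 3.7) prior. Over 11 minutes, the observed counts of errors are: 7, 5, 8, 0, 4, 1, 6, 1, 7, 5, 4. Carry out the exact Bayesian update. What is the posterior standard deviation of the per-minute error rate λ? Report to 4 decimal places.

0.5291

With a Gamma(shape α, rate β) prior, the Poisson likelihood is conjugate: the posterior is Gamma(α + ΣXᵢ, β + n).
Sum of counts S = 48 over n = 11 minutes.
Posterior: Gamma(α+S, β+n) = Gamma(12.5+48, 3.7+11) = Gamma(60.5, 14.7).
SD = √α/β = √60.5/14.7 = 0.5291.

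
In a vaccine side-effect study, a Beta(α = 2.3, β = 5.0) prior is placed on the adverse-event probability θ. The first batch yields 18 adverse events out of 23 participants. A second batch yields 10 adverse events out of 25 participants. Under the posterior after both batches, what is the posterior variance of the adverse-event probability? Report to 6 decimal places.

The Beta prior is conjugate to a Binomial/Bernoulli likelihood; the update adds successes to α and failures to β.
After batch 1: Beta(2.3+18, 5.0+5) = Beta(20.3, 10.0).
After batch 2: Beta(20.3+10, 10.0+15) = Beta(30.3, 25.0).
Var = αβ/((α+β)²(α+β+1)) = 30.3·25.0/(55.3²·56.3) = 0.004400.

0.004400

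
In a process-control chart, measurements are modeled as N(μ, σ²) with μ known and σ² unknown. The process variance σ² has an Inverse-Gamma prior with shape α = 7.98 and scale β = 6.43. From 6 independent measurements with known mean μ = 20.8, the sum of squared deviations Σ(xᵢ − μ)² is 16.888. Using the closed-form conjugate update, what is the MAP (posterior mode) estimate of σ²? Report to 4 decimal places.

With known mean μ and an Inverse-Gamma(α, β) prior on σ², the Normal likelihood is conjugate: posterior is Inv-Gamma(α + n/2, β + Σ(xᵢ−μ)²/2).
Posterior: Inv-Gamma(7.98 + 6/2, 6.43 + 16.888/2) = Inv-Gamma(10.98, 14.8740).
Mode = β/(α+1) = 14.8740/11.98 = 1.2416.

1.2416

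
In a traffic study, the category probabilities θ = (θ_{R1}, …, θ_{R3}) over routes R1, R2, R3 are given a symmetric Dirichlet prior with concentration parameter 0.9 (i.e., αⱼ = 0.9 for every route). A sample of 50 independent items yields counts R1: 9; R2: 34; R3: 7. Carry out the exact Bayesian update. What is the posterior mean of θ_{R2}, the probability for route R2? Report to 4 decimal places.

0.6622

The Dirichlet prior is conjugate to the Multinomial likelihood: each posterior αⱼ = prior αⱼ + observed count nⱼ.
Posterior concentration: (9.9, 34.9, 7.9), total = 52.7.
E[θ_{R2}|data] = α_{R2}/Σα = 34.9/52.7 = 0.6622.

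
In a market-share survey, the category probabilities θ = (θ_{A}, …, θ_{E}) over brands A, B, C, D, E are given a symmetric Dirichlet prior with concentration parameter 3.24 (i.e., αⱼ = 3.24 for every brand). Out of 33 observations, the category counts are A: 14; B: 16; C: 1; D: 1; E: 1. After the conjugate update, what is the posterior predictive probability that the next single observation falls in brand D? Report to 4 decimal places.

0.0862

The Dirichlet prior is conjugate to the Multinomial likelihood: each posterior αⱼ = prior αⱼ + observed count nⱼ.
Posterior concentration: (17.24, 19.24, 4.24, 4.24, 4.24), total = 49.20.
P(next = D | data) = α_{D}/Σα = 0.0862.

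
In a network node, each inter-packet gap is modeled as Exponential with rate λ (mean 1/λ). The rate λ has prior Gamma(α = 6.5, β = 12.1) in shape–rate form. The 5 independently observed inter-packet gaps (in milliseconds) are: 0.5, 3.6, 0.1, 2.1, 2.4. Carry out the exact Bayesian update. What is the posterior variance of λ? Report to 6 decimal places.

0.026581

With a Gamma(shape α, rate β) prior on the exponential rate λ, the posterior after n observations with total T = Σxᵢ is Gamma(α+n, β+T).
Sum of observations T = 8.7 milliseconds; n = 5.
Posterior: Gamma(6.5+5, 12.1+8.7) = Gamma(11.5, 20.8).
Var = α/β² = 0.026581.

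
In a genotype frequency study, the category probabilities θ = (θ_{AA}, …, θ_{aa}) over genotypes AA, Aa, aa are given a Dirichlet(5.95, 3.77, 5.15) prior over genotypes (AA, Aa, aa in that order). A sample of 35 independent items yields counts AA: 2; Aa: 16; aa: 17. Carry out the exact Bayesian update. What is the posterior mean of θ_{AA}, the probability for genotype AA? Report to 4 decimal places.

The Dirichlet prior is conjugate to the Multinomial likelihood: each posterior αⱼ = prior αⱼ + observed count nⱼ.
Posterior concentration: (7.95, 19.77, 22.15), total = 49.87.
E[θ_{AA}|data] = α_{AA}/Σα = 7.95/49.87 = 0.1594.

0.1594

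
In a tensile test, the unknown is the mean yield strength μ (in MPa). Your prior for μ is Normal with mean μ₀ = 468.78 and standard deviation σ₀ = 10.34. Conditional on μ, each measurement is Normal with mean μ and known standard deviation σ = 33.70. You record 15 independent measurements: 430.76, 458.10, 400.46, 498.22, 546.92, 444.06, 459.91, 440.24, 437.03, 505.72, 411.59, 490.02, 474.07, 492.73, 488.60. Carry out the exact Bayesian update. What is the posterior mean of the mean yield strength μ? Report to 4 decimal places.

For Normal data with known variance σ², a Normal(μ₀, σ₀²) prior on μ is conjugate. Posterior precision = 1/σ₀² + n/σ²; posterior mean is the precision-weighted average of μ₀ and x̄.
Σxᵢ = 430.76 + 458.10 + 400.46 + 498.22 + 546.92 + 444.06 + 459.91 + 440.24 + 437.03 + 505.72 + 411.59 + 490.02 + 474.07 + 492.73 + 488.60 = 6978.43, so n·x̄ = 6978.43.
σ₀² = 10.34² = 106.9156, σ² = 33.70² = 1135.69; σ² + n·σ₀² = 1135.69 + 15·106.9156 = 2739.424.
Posterior mean = (μ₀/σ₀² + n·x̄/σ²)/(1/σ₀² + n/σ²) = (σ²·μ₀ + σ₀²·n·x̄)/(σ² + n·σ₀²) = (1135.69·468.78 + 106.9156·6978.43)/2739.424 = 1278491.788708/2739.424 = 466.7010.

466.7010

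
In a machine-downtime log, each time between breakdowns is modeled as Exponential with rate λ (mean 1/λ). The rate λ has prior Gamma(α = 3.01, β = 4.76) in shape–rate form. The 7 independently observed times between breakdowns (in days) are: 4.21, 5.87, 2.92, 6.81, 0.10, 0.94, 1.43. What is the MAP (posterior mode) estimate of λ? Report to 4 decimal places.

With a Gamma(shape α, rate β) prior on the exponential rate λ, the posterior after n observations with total T = Σxᵢ is Gamma(α+n, β+T).
Sum of observations T = 22.28 days; n = 7.
Posterior: Gamma(3.01+7, 4.76+22.28) = Gamma(10.01, 27.04).
Mode = (α−1)/β = 0.3332.

0.3332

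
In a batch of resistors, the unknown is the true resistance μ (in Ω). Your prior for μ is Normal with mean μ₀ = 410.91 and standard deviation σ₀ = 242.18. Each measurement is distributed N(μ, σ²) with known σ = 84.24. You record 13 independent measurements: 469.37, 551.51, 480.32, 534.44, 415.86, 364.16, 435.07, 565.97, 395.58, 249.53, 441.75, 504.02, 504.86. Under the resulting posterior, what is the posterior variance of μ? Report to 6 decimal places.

For Normal data with known variance σ², a Normal(μ₀, σ₀²) prior on μ is conjugate. Posterior precision = 1/σ₀² + n/σ²; posterior mean is the precision-weighted average of μ₀ and x̄.
σ₀² = 242.18² = 58651.1524, σ² = 84.24² = 7096.3776; σ² + n·σ₀² = 7096.3776 + 13·58651.1524 = 769561.3588.
Posterior precision = 1/σ₀² + n/σ² = 1/58651.1524 + 13/7096.3776 = (σ² + n·σ₀²)/(σ₀²σ²) = 769561.3588/(58651.1524·7096.3776); posterior variance σₙ² = σ₀²σ²/(σ² + n·σ₀²) = 58651.1524·7096.3776/769561.3588 = 540.841506.

540.841506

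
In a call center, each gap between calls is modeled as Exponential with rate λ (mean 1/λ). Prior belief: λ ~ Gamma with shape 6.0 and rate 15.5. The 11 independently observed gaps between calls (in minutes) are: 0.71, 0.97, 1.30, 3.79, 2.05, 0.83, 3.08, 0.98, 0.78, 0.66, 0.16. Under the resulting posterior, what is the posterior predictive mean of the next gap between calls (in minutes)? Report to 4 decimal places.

With a Gamma(shape α, rate β) prior on the exponential rate λ, the posterior after n observations with total T = Σxᵢ is Gamma(α+n, β+T).
Sum of observations T = 15.31 minutes; n = 11.
Posterior: Gamma(6.0+11, 15.5+15.31) = Gamma(17.0, 30.81).
The predictive distribution for the next observation is Lomax; its mean is β/(α−1) = 30.81/16.0 = 1.9256.

1.9256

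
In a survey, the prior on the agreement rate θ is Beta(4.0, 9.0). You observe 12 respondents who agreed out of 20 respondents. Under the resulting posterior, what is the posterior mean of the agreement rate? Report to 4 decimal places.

The Beta prior is conjugate to a Binomial/Bernoulli likelihood; the update adds successes to α and failures to β.
Posterior: Beta(α+k, β+n−k) = Beta(4.0+12, 9.0+8) = Beta(16.0, 17.0).
Posterior mean = α/(α+β) = 16.0/33.0 = 0.4848.

0.4848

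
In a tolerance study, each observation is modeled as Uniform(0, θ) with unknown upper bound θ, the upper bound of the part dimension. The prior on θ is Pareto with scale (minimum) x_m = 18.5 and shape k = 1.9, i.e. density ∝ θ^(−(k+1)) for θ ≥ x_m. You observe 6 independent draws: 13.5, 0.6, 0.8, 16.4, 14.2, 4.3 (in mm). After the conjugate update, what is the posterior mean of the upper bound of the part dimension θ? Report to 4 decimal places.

A Pareto(scale x_m, shape k) prior on the upper bound θ of Uniform(0, θ) is conjugate: posterior is Pareto(max(x_m, max xᵢ), k + n).
Sample maximum = 16.4; prior scale x_m = 18.5 → posterior scale = max = 18.5.
Posterior shape = 1.9 + 6 = 7.9.
E[θ|data] = k·x_m/(k−1) = 7.9·18.5/6.9 = 21.1812.

21.1812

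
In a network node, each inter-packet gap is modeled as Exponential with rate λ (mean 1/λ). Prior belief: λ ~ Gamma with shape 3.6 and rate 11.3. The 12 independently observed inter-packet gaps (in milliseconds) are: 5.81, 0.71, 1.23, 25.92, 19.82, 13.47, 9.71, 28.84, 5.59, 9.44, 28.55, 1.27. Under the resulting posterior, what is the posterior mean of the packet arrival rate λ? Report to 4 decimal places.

0.0965

With a Gamma(shape α, rate β) prior on the exponential rate λ, the posterior after n observations with total T = Σxᵢ is Gamma(α+n, β+T).
Sum of observations T = 150.36 milliseconds; n = 12.
Posterior: Gamma(3.6+12, 11.3+150.36) = Gamma(15.6, 161.66).
Posterior mean of λ = α/β = 15.6/161.66 = 0.0965.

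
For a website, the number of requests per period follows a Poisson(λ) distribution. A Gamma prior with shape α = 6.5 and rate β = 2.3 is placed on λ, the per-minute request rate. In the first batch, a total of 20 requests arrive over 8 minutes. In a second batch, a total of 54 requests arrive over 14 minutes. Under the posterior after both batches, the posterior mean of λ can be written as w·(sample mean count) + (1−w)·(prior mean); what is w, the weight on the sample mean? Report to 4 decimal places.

With a Gamma(shape α, rate β) prior, the Poisson likelihood is conjugate: the posterior is Gamma(α + ΣXᵢ, β + n).
Total number of minutes: n = 8 + 14 = 22.
Posterior mean = (α₀+S)/(β₀+n) = [n/(β₀+n)]·(S/n) + [β₀/(β₀+n)]·(α₀/β₀), so only n and β₀ enter the weight.
Weight on data w = n/(β₀+n) = 22/(2.3+22) = 22/24.3 = 0.9053.

0.9053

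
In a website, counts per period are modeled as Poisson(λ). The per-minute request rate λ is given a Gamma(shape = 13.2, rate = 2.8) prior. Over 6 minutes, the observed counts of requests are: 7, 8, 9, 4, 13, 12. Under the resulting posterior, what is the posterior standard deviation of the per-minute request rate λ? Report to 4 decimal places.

0.9246

With a Gamma(shape α, rate β) prior, the Poisson likelihood is conjugate: the posterior is Gamma(α + ΣXᵢ, β + n).
Sum of counts S = 53 over n = 6 minutes.
Posterior: Gamma(α+S, β+n) = Gamma(13.2+53, 2.8+6) = Gamma(66.2, 8.8).
SD = √α/β = √66.2/8.8 = 0.9246.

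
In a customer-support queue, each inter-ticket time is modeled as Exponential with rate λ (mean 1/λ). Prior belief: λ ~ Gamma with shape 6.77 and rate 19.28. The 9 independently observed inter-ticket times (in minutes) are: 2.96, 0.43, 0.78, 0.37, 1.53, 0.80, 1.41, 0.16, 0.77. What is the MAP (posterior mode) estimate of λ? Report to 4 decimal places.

0.5184

With a Gamma(shape α, rate β) prior on the exponential rate λ, the posterior after n observations with total T = Σxᵢ is Gamma(α+n, β+T).
Sum of observations T = 9.21 minutes; n = 9.
Posterior: Gamma(6.77+9, 19.28+9.21) = Gamma(15.77, 28.49).
Mode = (α−1)/β = 0.5184.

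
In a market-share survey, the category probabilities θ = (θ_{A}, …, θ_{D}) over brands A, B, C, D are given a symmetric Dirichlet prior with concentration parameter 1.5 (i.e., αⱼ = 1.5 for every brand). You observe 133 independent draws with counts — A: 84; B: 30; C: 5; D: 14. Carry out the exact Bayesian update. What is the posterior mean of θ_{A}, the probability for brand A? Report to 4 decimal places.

The Dirichlet prior is conjugate to the Multinomial likelihood: each posterior αⱼ = prior αⱼ + observed count nⱼ.
Posterior concentration: (85.5, 31.5, 6.5, 15.5), total = 139.0.
E[θ_{A}|data] = α_{A}/Σα = 85.5/139.0 = 0.6151.

0.6151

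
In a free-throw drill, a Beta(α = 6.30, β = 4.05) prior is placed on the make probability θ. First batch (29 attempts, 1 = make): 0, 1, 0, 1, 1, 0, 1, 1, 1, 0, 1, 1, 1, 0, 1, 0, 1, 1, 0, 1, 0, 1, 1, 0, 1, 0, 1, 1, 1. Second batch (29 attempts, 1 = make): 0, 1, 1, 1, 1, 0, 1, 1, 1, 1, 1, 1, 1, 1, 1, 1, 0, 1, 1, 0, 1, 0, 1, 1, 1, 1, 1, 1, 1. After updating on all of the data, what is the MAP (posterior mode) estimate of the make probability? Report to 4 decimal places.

0.7280

The Beta prior is conjugate to a Binomial/Bernoulli likelihood; the update adds successes to α and failures to β.
After batch 1: Beta(6.30+19, 4.05+10) = Beta(25.30, 14.05).
After batch 2: Beta(25.30+24, 14.05+5) = Beta(49.30, 19.05).
Mode of Beta(a,b) for a,b>1 is (a−1)/(a+b−2) = 48.30/66.35 = 0.7280.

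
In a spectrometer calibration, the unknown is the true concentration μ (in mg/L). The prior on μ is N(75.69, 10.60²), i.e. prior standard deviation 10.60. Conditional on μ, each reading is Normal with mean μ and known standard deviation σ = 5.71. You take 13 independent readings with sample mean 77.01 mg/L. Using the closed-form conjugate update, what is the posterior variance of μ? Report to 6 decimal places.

2.453248

For Normal data with known variance σ², a Normal(μ₀, σ₀²) prior on μ is conjugate. Posterior precision = 1/σ₀² + n/σ²; posterior mean is the precision-weighted average of μ₀ and x̄.
σ₀² = 10.60² = 112.36, σ² = 5.71² = 32.6041; σ² + n·σ₀² = 32.6041 + 13·112.36 = 1493.2841.
Posterior precision = 1/σ₀² + n/σ² = 1/112.36 + 13/32.6041 = (σ² + n·σ₀²)/(σ₀²σ²) = 1493.2841/(112.36·32.6041); posterior variance σₙ² = σ₀²σ²/(σ² + n·σ₀²) = 112.36·32.6041/1493.2841 = 2.453248.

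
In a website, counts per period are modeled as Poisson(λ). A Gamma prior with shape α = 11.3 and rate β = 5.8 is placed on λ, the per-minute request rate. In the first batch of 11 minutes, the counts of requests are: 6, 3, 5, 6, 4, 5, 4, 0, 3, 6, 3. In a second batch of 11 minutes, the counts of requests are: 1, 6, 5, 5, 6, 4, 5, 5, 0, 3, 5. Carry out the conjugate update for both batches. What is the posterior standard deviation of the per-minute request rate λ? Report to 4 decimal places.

With a Gamma(shape α, rate β) prior, the Poisson likelihood is conjugate: the posterior is Gamma(α + ΣXᵢ, β + n).
Batch 1: sum of counts S = 45 over n = 11 minutes.
After batch 1: Gamma(α+S, β+n) = Gamma(11.3+45, 5.8+11) = Gamma(56.3, 16.8).
Batch 2: sum of counts S = 45 over n = 11 minutes.
After batch 2: Gamma(α+S, β+n) = Gamma(56.3+45, 16.8+11) = Gamma(101.3, 27.8).
SD = √α/β = √101.3/27.8 = 0.3620.

0.3620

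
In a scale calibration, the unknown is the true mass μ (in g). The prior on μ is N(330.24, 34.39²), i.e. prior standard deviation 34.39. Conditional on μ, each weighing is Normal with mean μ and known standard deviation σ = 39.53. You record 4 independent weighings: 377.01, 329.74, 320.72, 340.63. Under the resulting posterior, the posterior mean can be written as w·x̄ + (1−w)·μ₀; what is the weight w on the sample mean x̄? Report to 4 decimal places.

0.7517

For Normal data with known variance σ², a Normal(μ₀, σ₀²) prior on μ is conjugate. Posterior precision = 1/σ₀² + n/σ²; posterior mean is the precision-weighted average of μ₀ and x̄.
σ₀² = 34.39² = 1182.6721, σ² = 39.53² = 1562.6209. Prior precision 1/σ₀² = 1/1182.6721; data precision n/σ² = 4/1562.6209.
w = (n/σ²)/(1/σ₀² + n/σ²) = n·σ₀²/(σ² + n·σ₀²) = 4·1182.6721/(1562.6209 + 4·1182.6721) = 4730.6884/6293.3093 = 0.7517.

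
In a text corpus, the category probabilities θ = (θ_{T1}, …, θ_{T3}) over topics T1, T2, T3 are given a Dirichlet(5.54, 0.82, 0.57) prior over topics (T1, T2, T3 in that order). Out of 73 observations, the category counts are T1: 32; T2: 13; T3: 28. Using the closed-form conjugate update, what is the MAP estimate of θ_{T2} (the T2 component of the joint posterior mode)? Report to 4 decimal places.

0.1666

The Dirichlet prior is conjugate to the Multinomial likelihood: each posterior αⱼ = prior αⱼ + observed count nⱼ.
Posterior concentration: (37.54, 13.82, 28.57), total = 79.93.
Joint mode component: (α_{T2}−1)/(Σα−K) = 12.82/76.93 = 0.1666.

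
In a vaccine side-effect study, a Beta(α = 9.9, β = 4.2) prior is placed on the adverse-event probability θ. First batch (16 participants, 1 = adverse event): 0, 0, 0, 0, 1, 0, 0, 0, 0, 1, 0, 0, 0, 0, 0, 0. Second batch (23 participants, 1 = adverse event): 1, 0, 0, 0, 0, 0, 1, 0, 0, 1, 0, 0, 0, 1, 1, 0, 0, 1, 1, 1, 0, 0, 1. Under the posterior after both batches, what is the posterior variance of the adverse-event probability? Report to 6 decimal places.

The Beta prior is conjugate to a Binomial/Bernoulli likelihood; the update adds successes to α and failures to β.
After batch 1: Beta(9.9+2, 4.2+14) = Beta(11.9, 18.2).
After batch 2: Beta(11.9+9, 18.2+14) = Beta(20.9, 32.2).
Var = αβ/((α+β)²(α+β+1)) = 20.9·32.2/(53.1²·54.1) = 0.004412.

0.004412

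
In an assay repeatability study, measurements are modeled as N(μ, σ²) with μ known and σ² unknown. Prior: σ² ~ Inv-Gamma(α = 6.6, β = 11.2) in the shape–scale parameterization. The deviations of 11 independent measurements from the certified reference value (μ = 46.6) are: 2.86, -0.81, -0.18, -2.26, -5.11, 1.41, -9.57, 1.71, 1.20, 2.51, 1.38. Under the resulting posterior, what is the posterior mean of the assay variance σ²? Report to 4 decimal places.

With known mean μ and an Inverse-Gamma(α, β) prior on σ², the Normal likelihood is conjugate: posterior is Inv-Gamma(α + n/2, β + Σ(xᵢ−μ)²/2).
Σ(xᵢ−μ)² = (2.86)² + (-0.81)² + (-0.18)² + (-2.26)² + (-5.11)² + (1.41)² + (-9.57)² + (1.71)² + (1.20)² + (2.51)² + (1.38)² = 146.2294.
Posterior: Inv-Gamma(6.6 + 11/2, 11.2 + 146.2294/2) = Inv-Gamma(12.10, 84.31470).
E[σ²|data] = β/(α−1) = 84.31470/11.10 = 7.5959.

7.5959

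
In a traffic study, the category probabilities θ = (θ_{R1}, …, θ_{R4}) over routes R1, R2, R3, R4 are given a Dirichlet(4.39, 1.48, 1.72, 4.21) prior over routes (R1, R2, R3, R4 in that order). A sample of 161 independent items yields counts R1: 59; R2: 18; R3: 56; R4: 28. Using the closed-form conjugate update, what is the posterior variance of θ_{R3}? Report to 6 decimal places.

The Dirichlet prior is conjugate to the Multinomial likelihood: each posterior αⱼ = prior αⱼ + observed count nⱼ.
Posterior concentration: (63.39, 19.48, 57.72, 32.21), total = 172.80.
Var[θ_j] = α_j(Σα−α_j)/((Σα)²(Σα+1)) = 57.72·115.08/(172.80²·173.80) = 0.001280.

0.001280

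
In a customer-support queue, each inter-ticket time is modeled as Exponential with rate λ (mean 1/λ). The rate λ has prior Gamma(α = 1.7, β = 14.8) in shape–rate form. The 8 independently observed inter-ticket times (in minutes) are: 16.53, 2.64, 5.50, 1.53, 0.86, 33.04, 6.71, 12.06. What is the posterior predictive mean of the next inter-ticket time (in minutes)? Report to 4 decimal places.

With a Gamma(shape α, rate β) prior on the exponential rate λ, the posterior after n observations with total T = Σxᵢ is Gamma(α+n, β+T).
Sum of observations T = 78.87 minutes; n = 8.
Posterior: Gamma(1.7+8, 14.8+78.87) = Gamma(9.7, 93.67).
The predictive distribution for the next observation is Lomax; its mean is β/(α−1) = 93.67/8.7 = 10.7667.

10.7667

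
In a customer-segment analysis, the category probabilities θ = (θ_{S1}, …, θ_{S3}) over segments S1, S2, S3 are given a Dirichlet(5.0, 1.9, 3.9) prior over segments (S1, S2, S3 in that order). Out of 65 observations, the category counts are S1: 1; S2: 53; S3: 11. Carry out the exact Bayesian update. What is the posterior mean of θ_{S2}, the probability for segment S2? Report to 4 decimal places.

The Dirichlet prior is conjugate to the Multinomial likelihood: each posterior αⱼ = prior αⱼ + observed count nⱼ.
Posterior concentration: (6.0, 54.9, 14.9), total = 75.8.
E[θ_{S2}|data] = α_{S2}/Σα = 54.9/75.8 = 0.7243.

0.7243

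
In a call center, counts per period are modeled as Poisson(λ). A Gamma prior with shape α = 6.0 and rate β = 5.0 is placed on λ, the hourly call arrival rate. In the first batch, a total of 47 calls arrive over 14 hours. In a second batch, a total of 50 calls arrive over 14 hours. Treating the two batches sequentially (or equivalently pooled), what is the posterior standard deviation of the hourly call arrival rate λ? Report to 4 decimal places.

With a Gamma(shape α, rate β) prior, the Poisson likelihood is conjugate: the posterior is Gamma(α + ΣXᵢ, β + n).
After batch 1: Gamma(α+S, β+n) = Gamma(6.0+47, 5.0+14) = Gamma(53.0, 19.0).
After batch 2: Gamma(α+S, β+n) = Gamma(53.0+50, 19.0+14) = Gamma(103.0, 33.0).
SD = √α/β = √103.0/33.0 = 0.3075.

0.3075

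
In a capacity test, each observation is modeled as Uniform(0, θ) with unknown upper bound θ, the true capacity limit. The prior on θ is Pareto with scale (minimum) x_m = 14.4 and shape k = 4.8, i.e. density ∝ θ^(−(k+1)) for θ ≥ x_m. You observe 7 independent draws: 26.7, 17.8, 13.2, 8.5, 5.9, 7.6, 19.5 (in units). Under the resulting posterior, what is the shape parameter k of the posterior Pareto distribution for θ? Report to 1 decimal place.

A Pareto(scale x_m, shape k) prior on the upper bound θ of Uniform(0, θ) is conjugate: posterior is Pareto(max(x_m, max xᵢ), k + n).
Sample maximum = 26.7; prior scale x_m = 14.4 → posterior scale = max = 26.7.
Posterior shape = 4.8 + 7 = 11.8.
Posterior shape k = 11.8.

11.8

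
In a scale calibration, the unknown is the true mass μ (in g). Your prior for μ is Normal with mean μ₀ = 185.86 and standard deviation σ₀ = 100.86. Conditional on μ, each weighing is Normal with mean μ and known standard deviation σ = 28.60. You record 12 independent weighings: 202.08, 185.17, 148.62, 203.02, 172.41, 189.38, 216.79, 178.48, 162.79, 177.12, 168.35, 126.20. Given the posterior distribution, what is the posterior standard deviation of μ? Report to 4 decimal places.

For Normal data with known variance σ², a Normal(μ₀, σ₀²) prior on μ is conjugate. Posterior precision = 1/σ₀² + n/σ²; posterior mean is the precision-weighted average of μ₀ and x̄.
σ₀² = 100.86² = 10172.7396, σ² = 28.60² = 817.96; σ² + n·σ₀² = 817.96 + 12·10172.7396 = 122890.8352.
Posterior precision = 1/σ₀² + n/σ² = 1/10172.7396 + 12/817.96 = (σ² + n·σ₀²)/(σ₀²σ²) = 122890.8352/(10172.7396·817.96); posterior variance σₙ² = σ₀²σ²/(σ² + n·σ₀²) = 10172.7396·817.96/122890.8352 = 67.709639.
Posterior SD = √σₙ² = √(10172.7396·817.96/122890.8352) = 8.2286.

8.2286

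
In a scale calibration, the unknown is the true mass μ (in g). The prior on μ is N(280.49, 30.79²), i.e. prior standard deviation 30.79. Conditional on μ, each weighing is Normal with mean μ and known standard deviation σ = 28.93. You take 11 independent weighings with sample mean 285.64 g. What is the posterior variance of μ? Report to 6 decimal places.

For Normal data with known variance σ², a Normal(μ₀, σ₀²) prior on μ is conjugate. Posterior precision = 1/σ₀² + n/σ²; posterior mean is the precision-weighted average of μ₀ and x̄.
σ₀² = 30.79² = 948.0241, σ² = 28.93² = 836.9449; σ² + n·σ₀² = 836.9449 + 11·948.0241 = 11265.21.
Posterior precision = 1/σ₀² + n/σ² = 1/948.0241 + 11/836.9449 = (σ² + n·σ₀²)/(σ₀²σ²) = 11265.21/(948.0241·836.9449); posterior variance σₙ² = σ₀²σ²/(σ² + n·σ₀²) = 948.0241·836.9449/11265.21 = 70.433124.

70.433124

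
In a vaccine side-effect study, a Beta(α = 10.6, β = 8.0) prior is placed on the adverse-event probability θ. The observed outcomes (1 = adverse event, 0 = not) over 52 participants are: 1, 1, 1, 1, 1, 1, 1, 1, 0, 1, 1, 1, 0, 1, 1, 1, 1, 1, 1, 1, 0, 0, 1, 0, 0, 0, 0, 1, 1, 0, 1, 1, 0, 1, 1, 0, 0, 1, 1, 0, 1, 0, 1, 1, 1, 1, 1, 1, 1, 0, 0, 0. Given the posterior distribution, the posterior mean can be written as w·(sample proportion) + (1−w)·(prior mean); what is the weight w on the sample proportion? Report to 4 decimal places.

0.7365

The Beta prior is conjugate to a Binomial/Bernoulli likelihood; the update adds successes to α and failures to β.
Posterior mean = (α₀+k)/(α₀+β₀+n) = [n/(α₀+β₀+n)]·(k/n) + [(α₀+β₀)/(α₀+β₀+n)]·α₀/(α₀+β₀), so only n and the prior enter the weight.
The weight on the data is w = n/(α₀+β₀+n) = 52/(10.6+8.0+52) = 52/70.6 = 0.7365.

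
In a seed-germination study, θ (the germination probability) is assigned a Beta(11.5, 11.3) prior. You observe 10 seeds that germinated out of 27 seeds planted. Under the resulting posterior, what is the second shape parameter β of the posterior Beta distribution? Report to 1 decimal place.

The Beta prior is conjugate to a Binomial/Bernoulli likelihood; the update adds successes to α and failures to β.
Posterior: Beta(α+k, β+n−k) = Beta(11.5+10, 11.3+17) = Beta(21.5, 28.3).
Posterior β = 28.3.

28.3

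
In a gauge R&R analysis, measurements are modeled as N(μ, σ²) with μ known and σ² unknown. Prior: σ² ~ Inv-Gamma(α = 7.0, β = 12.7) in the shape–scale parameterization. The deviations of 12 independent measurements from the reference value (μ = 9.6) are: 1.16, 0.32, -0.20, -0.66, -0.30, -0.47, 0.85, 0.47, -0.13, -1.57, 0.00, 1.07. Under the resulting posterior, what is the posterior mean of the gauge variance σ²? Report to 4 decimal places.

With known mean μ and an Inverse-Gamma(α, β) prior on σ², the Normal likelihood is conjugate: posterior is Inv-Gamma(α + n/2, β + Σ(xᵢ−μ)²/2).
Σ(xᵢ−μ)² = (1.16)² + (0.32)² + (-0.20)² + (-0.66)² + (-0.30)² + (-0.47)² + (0.85)² + (0.47)² + (-0.13)² + (-1.57)² + (0.00)² + (1.07)² = 6.8046.
Posterior: Inv-Gamma(7.0 + 12/2, 12.7 + 6.8046/2) = Inv-Gamma(13.00, 16.10230).
E[σ²|data] = β/(α−1) = 16.10230/12.00 = 1.3419.

1.3419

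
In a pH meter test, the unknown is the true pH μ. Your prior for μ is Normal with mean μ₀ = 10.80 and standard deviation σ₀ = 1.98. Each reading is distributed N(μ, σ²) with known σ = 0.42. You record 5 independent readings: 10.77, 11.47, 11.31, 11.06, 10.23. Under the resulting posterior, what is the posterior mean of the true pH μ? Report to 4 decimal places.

10.9665

For Normal data with known variance σ², a Normal(μ₀, σ₀²) prior on μ is conjugate. Posterior precision = 1/σ₀² + n/σ²; posterior mean is the precision-weighted average of μ₀ and x̄.
Σxᵢ = 10.77 + 11.47 + 11.31 + 11.06 + 10.23 = 54.84, so n·x̄ = 54.84.
σ₀² = 1.98² = 3.9204, σ² = 0.42² = 0.1764; σ² + n·σ₀² = 0.1764 + 5·3.9204 = 19.7784.
Posterior mean = (μ₀/σ₀² + n·x̄/σ²)/(1/σ₀² + n/σ²) = (σ²·μ₀ + σ₀²·n·x̄)/(σ² + n·σ₀²) = (0.1764·10.80 + 3.9204·54.84)/19.7784 = 216.899856/19.7784 = 10.9665.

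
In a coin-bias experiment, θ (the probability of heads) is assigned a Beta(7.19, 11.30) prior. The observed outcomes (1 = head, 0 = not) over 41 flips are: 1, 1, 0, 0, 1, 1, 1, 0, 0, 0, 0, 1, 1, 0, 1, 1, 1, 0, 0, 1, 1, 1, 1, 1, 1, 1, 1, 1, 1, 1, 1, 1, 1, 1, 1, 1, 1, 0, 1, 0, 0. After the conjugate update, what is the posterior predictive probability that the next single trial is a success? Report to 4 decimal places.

The Beta prior is conjugate to a Binomial/Bernoulli likelihood; the update adds successes to α and failures to β.
Posterior: Beta(α+k, β+n−k) = Beta(7.19+29, 11.30+12) = Beta(36.19, 23.30).
For a single future Bernoulli trial, P(success | data) = α/(α+β) = 0.6083.

0.6083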